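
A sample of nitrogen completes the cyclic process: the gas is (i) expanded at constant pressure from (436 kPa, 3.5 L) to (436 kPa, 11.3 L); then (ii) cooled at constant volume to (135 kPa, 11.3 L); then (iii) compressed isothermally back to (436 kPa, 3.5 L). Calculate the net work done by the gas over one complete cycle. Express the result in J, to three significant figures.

W_net ≈ 1610 J

Leg (i): W = PΔV = (436)(11.3 − 3.5) = 3401 J.
Leg (ii): W = 0.
Leg (iii): W = PᵢVᵢ ln(V_f/Vᵢ) = (1526) ln(3.5/11.3) = -1788 J.
W_net = 3401 − 1788 = 1613 J.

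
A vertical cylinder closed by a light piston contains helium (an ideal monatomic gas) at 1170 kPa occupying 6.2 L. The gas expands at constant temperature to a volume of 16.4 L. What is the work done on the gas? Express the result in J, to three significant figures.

Isothermal: W = nRT ln(V₂/V₁) = P₁V₁ ln(V₂/V₁).
P₁V₁ = (1170 kPa)(6.2 L) = 7254 J.
W = 7254 × ln(16.4/6.2) = 7254 × 0.9727
W_by_gas = 7056 J; work on gas = −W_by = -7056 J.

W ≈ -7060 J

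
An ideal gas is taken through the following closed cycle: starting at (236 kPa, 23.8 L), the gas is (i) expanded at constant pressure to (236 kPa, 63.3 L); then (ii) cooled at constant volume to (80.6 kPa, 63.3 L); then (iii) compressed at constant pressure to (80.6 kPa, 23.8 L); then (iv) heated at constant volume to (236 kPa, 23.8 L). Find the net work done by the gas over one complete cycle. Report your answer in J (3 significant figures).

Constant-volume legs do no work.
W(i) = (236)(63.3 − 23.8) = 9322 J; W(iii) = (80.6)(23.8 − 63.3) = -3184 J.
W_net = 9322 − 3184 = 6138 J (the clockwise enclosed area).

W_net ≈ 6140 J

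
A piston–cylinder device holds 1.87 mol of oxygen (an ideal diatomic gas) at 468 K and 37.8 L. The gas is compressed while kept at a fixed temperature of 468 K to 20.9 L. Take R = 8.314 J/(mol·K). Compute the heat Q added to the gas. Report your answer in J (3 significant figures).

Isothermal ⇒ ΔU = 0, so Q = W = nRT ln(V₂/V₁).
Q = (1.87)(8.314)(468) ln(20.9/37.8) = 7276 × -0.5926 = -4312 J.

Q ≈ -4310 J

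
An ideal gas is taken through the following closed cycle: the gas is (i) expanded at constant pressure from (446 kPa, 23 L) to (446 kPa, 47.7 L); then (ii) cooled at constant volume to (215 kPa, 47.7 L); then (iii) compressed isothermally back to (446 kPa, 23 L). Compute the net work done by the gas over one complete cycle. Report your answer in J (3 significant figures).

W_net ≈ 3540 J

Leg (i): W = PΔV = (446)(47.7 − 23) = 11016 J.
Leg (ii): W = 0.
Leg (iii): W = PᵢVᵢ ln(V_f/Vᵢ) = (10256) ln(23/47.7) = -7481 J.
W_net = 11016 − 7481 = 3535 J.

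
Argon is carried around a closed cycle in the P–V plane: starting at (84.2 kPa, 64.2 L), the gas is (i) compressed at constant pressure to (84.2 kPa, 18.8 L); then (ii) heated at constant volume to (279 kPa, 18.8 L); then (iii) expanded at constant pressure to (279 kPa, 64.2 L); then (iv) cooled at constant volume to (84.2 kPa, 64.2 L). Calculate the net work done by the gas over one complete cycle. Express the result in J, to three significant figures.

W_net ≈ 8840 J

Constant-volume legs do no work.
W(i) = (84.2)(18.8 − 64.2) = -3823 J; W(iii) = (279)(64.2 − 18.8) = 12667 J.
W_net = -3823 + 12667 = 8844 J (the clockwise enclosed area).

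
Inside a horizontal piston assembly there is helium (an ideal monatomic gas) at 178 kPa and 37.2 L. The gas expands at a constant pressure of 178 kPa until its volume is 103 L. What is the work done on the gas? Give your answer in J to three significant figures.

W ≈ -11700 J

Isobaric: W = P ΔV.
W = (178 kPa)(103 − 37.2 L) = (178)(65.8) = 11712 J.
Work on gas = −W_by = -11712 J.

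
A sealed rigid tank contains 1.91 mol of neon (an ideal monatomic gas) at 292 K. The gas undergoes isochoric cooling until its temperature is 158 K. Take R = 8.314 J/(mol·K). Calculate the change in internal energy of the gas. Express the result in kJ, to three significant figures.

Constant volume ⇒ W = 0, so Q = ΔU = nCᵥΔT with Cᵥ = 3R/2 = 12.47 J/(mol·K).
ΔU = (1.91)(12.47)(158 − 292) = -3192 J.

ΔU ≈ -3.19 kJ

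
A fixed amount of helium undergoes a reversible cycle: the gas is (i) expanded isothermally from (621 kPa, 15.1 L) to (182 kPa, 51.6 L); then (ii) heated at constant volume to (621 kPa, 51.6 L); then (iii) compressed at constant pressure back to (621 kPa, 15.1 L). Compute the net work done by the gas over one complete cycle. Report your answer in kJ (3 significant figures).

W_net ≈ -11.1 kJ

Leg (i): W = PᵢVᵢ ln(V_f/Vᵢ) = (9377) ln(51.6/15.1) = 11523 J.
Leg (ii): W = 0.
Leg (iii): W = PΔV = (621)(15.1 − 51.6) = -22666 J.
W_net = 11523 − 22666 = -11144 J.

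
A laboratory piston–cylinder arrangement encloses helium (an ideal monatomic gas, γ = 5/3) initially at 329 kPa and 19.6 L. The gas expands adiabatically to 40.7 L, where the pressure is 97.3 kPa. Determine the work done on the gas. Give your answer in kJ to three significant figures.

W ≈ -3.73 kJ

Adiabatic: W = (P₁V₁ − P₂V₂)/(γ − 1) with γ = 5/3.
P₁V₁ = 6448 J, P₂V₂ = 3960 J.
W = (6448 − 3960) / 0.6667 = 3732 J.
Work on gas = −W_by = -3732 J.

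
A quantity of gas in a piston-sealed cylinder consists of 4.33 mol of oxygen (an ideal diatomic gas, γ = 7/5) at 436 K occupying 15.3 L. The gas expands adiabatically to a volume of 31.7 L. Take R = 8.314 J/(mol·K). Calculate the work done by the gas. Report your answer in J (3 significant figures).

W ≈ 9920 J

Adiabatic: TV^(γ−1) = const with γ = 7/5.
T₂ = T₁ (V₁/V₂)^(γ−1) = 436 × (15.3/31.7)^0.4 = 436 × 0.7472 = 325.8 K.
W_by = nCᵥ(T₁ − T₂) = (4.33)(20.79)(436 − 325.8) = 9919 J.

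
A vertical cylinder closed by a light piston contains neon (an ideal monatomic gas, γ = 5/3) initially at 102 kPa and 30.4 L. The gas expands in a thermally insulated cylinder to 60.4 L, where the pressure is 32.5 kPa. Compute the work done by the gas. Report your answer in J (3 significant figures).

W ≈ 1710 J

Adiabatic: W = (P₁V₁ − P₂V₂)/(γ − 1) with γ = 5/3.
P₁V₁ = 3101 J, P₂V₂ = 1963 J.
W = (3101 − 1963) / 0.6667 = 1707 J.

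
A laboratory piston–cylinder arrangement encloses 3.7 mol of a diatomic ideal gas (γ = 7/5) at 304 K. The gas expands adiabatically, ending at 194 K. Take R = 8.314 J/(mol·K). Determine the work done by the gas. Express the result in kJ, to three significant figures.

Adiabatic ⇒ Q = 0, so W_by = −ΔU = nCᵥ(T₁ − T₂).
Cᵥ = 5R/2 = 20.79 J/(mol·K).
W = (3.7)(20.79)(304 − 194) = 8459 J.

W ≈ 8.46 kJ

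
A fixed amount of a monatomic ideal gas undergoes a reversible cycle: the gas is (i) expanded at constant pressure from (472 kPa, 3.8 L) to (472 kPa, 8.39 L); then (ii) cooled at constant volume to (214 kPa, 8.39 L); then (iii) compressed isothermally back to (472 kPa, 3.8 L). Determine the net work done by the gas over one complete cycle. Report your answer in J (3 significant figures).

W_net ≈ 744 J

Leg (i): W = PΔV = (472)(8.39 − 3.8) = 2166 J.
Leg (ii): W = 0.
Leg (iii): W = PᵢVᵢ ln(V_f/Vᵢ) = (1795) ln(3.8/8.39) = -1422 J.
W_net = 2166 − 1422 = 744.4 J.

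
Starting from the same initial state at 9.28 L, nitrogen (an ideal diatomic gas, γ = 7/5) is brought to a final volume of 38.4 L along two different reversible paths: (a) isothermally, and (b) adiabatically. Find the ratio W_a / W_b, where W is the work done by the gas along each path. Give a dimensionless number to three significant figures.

Path (a) isothermal: W = P₁V₁ ln(V₂/V₁) → W_a/(P₁V₁) = 1.42.
Path (b) adiabatic: W = P₁V₁(1 − (V₁/V₂)^(γ−1))/(γ−1) → W_b/(P₁V₁) = 1.083.
W_a / W_b = 1.42 / 1.083 = 1.311.

W_a / W_b ≈ 1.31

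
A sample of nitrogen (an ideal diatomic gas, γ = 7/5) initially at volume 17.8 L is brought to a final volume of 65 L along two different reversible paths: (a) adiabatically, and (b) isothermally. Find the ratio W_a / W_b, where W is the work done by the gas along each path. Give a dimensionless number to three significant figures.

Path (a) adiabatic: W = P₁V₁(1 − (V₁/V₂)^(γ−1))/(γ−1) → W_a/(P₁V₁) = 1.011.
Path (b) isothermal: W = P₁V₁ ln(V₂/V₁) → W_b/(P₁V₁) = 1.295.
W_a / W_b = 1.011 / 1.295 = 0.7805.

W_a / W_b ≈ 0.780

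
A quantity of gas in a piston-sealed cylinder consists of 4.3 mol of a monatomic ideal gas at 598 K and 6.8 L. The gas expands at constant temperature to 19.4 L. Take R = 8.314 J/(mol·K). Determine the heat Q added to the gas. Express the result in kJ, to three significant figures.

Q ≈ 22.4 kJ

Isothermal ⇒ ΔU = 0, so Q = W = nRT ln(V₂/V₁).
Q = (4.3)(8.314)(598) ln(19.4/6.8) = 21379 × 1.048 = 22412 J.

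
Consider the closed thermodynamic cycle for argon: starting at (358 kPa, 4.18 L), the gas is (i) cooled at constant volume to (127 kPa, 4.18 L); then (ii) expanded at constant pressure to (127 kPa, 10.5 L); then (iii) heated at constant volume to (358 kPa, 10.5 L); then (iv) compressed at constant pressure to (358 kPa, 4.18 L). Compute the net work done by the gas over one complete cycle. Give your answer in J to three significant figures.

Constant-volume legs do no work.
W(ii) = (127)(10.5 − 4.18) = 802.6 J; W(iv) = (358)(4.18 − 10.5) = -2263 J.
W_net = 802.6 − 2263 = -1460 J (the counter-clockwise enclosed area).

W_net ≈ -1460 J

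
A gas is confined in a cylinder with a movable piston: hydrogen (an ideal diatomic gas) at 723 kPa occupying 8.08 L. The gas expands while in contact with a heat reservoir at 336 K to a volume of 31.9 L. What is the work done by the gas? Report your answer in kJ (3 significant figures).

W ≈ 8.02 kJ

Isothermal: W = nRT ln(V₂/V₁) = P₁V₁ ln(V₂/V₁).
P₁V₁ = (723 kPa)(8.08 L) = 5842 J.
W = 5842 × ln(31.9/8.08) = 5842 × 1.373
W_by_gas = 8022 J.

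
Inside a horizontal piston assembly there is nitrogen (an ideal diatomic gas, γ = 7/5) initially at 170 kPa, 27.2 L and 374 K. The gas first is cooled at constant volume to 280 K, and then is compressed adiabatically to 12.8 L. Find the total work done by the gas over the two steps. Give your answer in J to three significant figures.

Step 1 (isochoric): W = 0 (constant volume).
After step 1: P = 127.3 kPa (V unchanged).
Step 2 (adiabatic): W = (P₁V₁ − P₂V₂)/(γ−1) = (3462 − 4680)/0.4 = -3046 J.
W_total = 0 − 3046 = -3046 J.

W_total ≈ -3050 J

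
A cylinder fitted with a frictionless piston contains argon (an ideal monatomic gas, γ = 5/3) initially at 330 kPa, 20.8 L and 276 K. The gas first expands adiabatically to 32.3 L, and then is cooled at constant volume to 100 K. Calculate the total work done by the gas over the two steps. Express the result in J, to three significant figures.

W_total ≈ 2620 J

Step 1 (adiabatic): W = (P₁V₁ − P₂V₂)/(γ−1) = (6864 − 5119)/0.667 = 2618 J.
Step 2 (isochoric): W = 0 (constant volume).
W_total = 2618 + 0 = 2618 J.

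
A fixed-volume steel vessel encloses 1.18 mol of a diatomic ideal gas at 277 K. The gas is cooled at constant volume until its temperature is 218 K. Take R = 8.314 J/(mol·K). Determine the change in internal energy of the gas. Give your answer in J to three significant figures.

ΔU ≈ -1450 J

Constant volume ⇒ W = 0, so Q = ΔU = nCᵥΔT with Cᵥ = 5R/2 = 20.79 J/(mol·K).
ΔU = (1.18)(20.79)(218 − 277) = -1447 J.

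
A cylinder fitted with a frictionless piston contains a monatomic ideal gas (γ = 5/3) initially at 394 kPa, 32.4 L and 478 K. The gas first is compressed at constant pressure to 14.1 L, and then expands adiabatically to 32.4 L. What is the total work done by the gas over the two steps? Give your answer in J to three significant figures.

Step 1 (isobaric): W = PΔV = (394 kPa)(14.1 − 32.4 L) = -7210 J.
After step 1: P = 394 kPa, V = 14.1 L, T = 208 K.
Step 2 (adiabatic): W = (P₁V₁ − P₂V₂)/(γ−1) = (5555 − 3190)/0.667 = 3548 J.
W_total = -7210 + 3548 = -3663 J.

W_total ≈ -3660 J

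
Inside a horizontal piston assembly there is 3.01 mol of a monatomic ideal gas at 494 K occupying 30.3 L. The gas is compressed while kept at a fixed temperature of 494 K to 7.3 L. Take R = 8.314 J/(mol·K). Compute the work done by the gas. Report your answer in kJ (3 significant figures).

W ≈ -17.6 kJ

Isothermal: W = nRT ln(V₂/V₁).
W = (3.01)(8.314)(494) × ln(7.3/30.3)
  = 12362 × -1.423
W_by_gas = -17595 J.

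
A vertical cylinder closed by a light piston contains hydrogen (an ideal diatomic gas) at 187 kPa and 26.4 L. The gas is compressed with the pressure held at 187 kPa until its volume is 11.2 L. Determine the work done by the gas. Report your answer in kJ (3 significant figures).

Isobaric: W = P ΔV.
W = (187 kPa)(11.2 − 26.4 L) = (187)(-15.2) = -2842 J.

W ≈ -2.84 kJ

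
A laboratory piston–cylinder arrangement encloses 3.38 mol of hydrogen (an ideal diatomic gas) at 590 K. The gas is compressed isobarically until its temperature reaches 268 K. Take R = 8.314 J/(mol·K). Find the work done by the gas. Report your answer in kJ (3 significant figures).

Isobaric: W = P ΔV = nR ΔT.
W = (3.38)(8.314)(268 − 590) = -9049 J.

W ≈ -9.05 kJ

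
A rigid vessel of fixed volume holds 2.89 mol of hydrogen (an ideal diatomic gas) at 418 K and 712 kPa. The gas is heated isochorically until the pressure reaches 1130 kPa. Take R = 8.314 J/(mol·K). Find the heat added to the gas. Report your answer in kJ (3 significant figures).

Q ≈ 14.7 kJ

Constant volume ⇒ W = 0, so Q = ΔU = nCᵥΔT with Cᵥ = 5R/2 = 20.79 J/(mol·K).
At constant V, T₂/T₁ = P₂/P₁ ⇒ ΔT = T₁(P₂/P₁ − 1) = 418·(1130/712 − 1) = 245.4 K.
ΔU = (2.89)(20.79)(245.4) = 14741 J.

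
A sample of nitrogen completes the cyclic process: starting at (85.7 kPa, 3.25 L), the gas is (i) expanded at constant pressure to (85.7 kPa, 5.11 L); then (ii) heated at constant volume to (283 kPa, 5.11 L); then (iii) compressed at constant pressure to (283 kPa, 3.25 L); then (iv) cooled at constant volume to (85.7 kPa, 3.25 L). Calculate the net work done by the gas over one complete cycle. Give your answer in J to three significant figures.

W_net ≈ -367 J

Constant-volume legs do no work.
W(i) = (85.7)(5.11 − 3.25) = 159.4 J; W(iii) = (283)(3.25 − 5.11) = -526.4 J.
W_net = 159.4 − 526.4 = -367 J (the counter-clockwise enclosed area).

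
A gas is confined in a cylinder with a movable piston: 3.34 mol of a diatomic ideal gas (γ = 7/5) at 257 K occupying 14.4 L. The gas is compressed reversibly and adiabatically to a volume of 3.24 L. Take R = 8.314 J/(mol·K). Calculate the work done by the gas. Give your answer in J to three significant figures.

Adiabatic: TV^(γ−1) = const with γ = 7/5.
T₂ = T₁ (V₁/V₂)^(γ−1) = 257 × (14.4/3.24)^0.4 = 257 × 1.816 = 466.7 K.
W_by = nCᵥ(T₁ − T₂) = (3.34)(20.79)(257 − 466.7) = -14559 J.

W ≈ -14600 J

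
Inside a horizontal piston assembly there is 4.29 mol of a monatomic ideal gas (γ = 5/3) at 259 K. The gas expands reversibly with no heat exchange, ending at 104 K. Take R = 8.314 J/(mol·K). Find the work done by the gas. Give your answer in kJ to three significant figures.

W ≈ 8.29 kJ

Adiabatic ⇒ Q = 0, so W_by = −ΔU = nCᵥ(T₁ − T₂).
Cᵥ = 3R/2 = 12.47 J/(mol·K).
W = (4.29)(12.47)(259 − 104) = 8293 J.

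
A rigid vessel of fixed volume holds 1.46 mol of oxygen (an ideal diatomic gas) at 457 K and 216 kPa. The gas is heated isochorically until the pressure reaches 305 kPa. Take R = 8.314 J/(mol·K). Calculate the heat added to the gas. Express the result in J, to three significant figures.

Q ≈ 5710 J

Constant volume ⇒ W = 0, so Q = ΔU = nCᵥΔT with Cᵥ = 5R/2 = 20.79 J/(mol·K).
At constant V, T₂/T₁ = P₂/P₁ ⇒ ΔT = T₁(P₂/P₁ − 1) = 457·(305/216 − 1) = 188.3 K.
ΔU = (1.46)(20.79)(188.3) = 5714 J.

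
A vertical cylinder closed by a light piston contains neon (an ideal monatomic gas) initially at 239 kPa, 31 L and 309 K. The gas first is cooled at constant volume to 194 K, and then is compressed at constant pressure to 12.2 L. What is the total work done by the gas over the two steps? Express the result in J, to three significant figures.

Step 1 (isochoric): W = 0 (constant volume).
After step 1: P = 150.1 kPa (V unchanged).
Step 2 (isobaric): W = PΔV = (150.1 kPa)(12.2 − 31 L) = -2821 J.
W_total = 0 − 2821 = -2821 J.

W_total ≈ -2820 J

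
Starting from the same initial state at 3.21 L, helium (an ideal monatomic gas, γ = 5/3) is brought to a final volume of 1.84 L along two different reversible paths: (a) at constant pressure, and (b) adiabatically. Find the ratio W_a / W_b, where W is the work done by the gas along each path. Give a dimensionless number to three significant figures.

Path (a) isobaric: W = P₁(V₂ − V₁) → W_a/(P₁V₁) = -0.4268.
Path (b) adiabatic: W = P₁V₁(1 − (V₁/V₂)^(γ−1))/(γ−1) → W_b/(P₁V₁) = -0.6738.
W_a / W_b = -0.4268 / -0.6738 = 0.6334.

W_a / W_b ≈ 0.633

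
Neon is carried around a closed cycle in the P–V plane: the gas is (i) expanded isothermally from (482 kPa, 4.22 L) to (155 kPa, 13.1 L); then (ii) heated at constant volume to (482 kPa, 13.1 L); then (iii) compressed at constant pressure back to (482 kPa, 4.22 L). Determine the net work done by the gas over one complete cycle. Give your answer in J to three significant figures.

Leg (i): W = PᵢVᵢ ln(V_f/Vᵢ) = (2034) ln(13.1/4.22) = 2304 J.
Leg (ii): W = 0.
Leg (iii): W = PΔV = (482)(4.22 − 13.1) = -4280 J.
W_net = 2304 − 4280 = -1976 J.

W_net ≈ -1980 J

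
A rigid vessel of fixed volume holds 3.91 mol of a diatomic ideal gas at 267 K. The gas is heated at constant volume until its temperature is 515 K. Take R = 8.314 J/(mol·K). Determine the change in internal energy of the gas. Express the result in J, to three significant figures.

Constant volume ⇒ W = 0, so Q = ΔU = nCᵥΔT with Cᵥ = 5R/2 = 20.79 J/(mol·K).
ΔU = (3.91)(20.79)(515 − 267) = 20155 J.

ΔU ≈ 20200 J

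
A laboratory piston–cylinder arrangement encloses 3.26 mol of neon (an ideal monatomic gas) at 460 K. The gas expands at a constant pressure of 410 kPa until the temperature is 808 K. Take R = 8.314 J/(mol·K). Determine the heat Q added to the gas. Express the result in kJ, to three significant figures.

Q ≈ 23.6 kJ

Isobaric: W = nRΔT = (3.26)(8.314)(348) = 9432 J.
ΔU = nCᵥΔT with Cᵥ = 3R/2: ΔU = (3.26)(12.47)(348) = 14148 J.
Q = ΔU + W = 14148 + 9432 = 23580 J.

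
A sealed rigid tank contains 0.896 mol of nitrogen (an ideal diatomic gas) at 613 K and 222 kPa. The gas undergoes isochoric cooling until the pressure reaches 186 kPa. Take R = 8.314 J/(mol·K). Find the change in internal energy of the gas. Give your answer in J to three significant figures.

Constant volume ⇒ W = 0, so Q = ΔU = nCᵥΔT with Cᵥ = 5R/2 = 20.79 J/(mol·K).
At constant V, T₂/T₁ = P₂/P₁ ⇒ ΔT = T₁(P₂/P₁ − 1) = 613·(186/222 − 1) = -99.41 K.
ΔU = (0.896)(20.79)(-99.41) = -1851 J.

ΔU ≈ -1850 J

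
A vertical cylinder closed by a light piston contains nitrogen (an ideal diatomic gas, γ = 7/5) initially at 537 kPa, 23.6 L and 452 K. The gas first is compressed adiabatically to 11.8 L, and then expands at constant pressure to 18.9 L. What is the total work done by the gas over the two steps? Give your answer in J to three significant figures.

Step 1 (adiabatic): W = (P₁V₁ − P₂V₂)/(γ−1) = (12673 − 16722)/0.4 = -10123 J.
After step 1: P = 1417 kPa, V = 11.8 L, T = 596.4 K.
Step 2 (isobaric): W = PΔV = (1417 kPa)(18.9 − 11.8 L) = 10062 J.
W_total = -10123 + 10062 = -61.19 J.

W_total ≈ -61.2 J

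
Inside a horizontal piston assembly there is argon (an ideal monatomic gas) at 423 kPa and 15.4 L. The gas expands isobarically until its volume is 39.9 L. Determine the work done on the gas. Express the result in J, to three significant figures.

W ≈ -10400 J

Isobaric: W = P ΔV.
W = (423 kPa)(39.9 − 15.4 L) = (423)(24.5) = 10364 J.
Work on gas = −W_by = -10364 J.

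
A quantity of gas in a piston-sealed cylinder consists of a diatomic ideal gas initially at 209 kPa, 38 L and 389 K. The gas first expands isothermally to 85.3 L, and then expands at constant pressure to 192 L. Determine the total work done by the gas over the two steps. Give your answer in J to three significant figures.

W_total ≈ 16400 J

Step 1 (isothermal): W = P₁V₁ ln(V₂/V₁) = (7942) ln(85.3/38) = 6422 J.
After step 1: P = 93.11 kPa, V = 85.3 L, T = 389 K.
Step 2 (isobaric): W = PΔV = (93.11 kPa)(192 − 85.3 L) = 9934 J.
W_total = 6422 + 9934 = 16356 J.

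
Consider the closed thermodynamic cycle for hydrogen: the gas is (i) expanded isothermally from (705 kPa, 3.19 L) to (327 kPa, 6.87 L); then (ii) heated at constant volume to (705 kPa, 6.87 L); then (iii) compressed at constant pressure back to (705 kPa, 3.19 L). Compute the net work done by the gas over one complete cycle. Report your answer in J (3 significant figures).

Leg (i): W = PᵢVᵢ ln(V_f/Vᵢ) = (2249) ln(6.87/3.19) = 1725 J.
Leg (ii): W = 0.
Leg (iii): W = PΔV = (705)(3.19 − 6.87) = -2594 J.
W_net = 1725 − 2594 = -869.1 J.

W_net ≈ -869 J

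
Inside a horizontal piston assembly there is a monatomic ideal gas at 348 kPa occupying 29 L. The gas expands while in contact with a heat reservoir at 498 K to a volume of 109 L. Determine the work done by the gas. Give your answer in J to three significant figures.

W ≈ 13400 J

Isothermal: W = nRT ln(V₂/V₁) = P₁V₁ ln(V₂/V₁).
P₁V₁ = (348 kPa)(29 L) = 10092 J.
W = 10092 × ln(109/29) = 10092 × 1.324
W_by_gas = 13362 J.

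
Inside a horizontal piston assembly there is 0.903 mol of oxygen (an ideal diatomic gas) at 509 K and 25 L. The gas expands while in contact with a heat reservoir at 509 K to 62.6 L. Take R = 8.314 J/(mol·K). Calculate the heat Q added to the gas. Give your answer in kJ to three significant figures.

Isothermal ⇒ ΔU = 0, so Q = W = nRT ln(V₂/V₁).
Q = (0.903)(8.314)(509) ln(62.6/25) = 3821 × 0.9179 = 3508 J.

Q ≈ 3.51 kJ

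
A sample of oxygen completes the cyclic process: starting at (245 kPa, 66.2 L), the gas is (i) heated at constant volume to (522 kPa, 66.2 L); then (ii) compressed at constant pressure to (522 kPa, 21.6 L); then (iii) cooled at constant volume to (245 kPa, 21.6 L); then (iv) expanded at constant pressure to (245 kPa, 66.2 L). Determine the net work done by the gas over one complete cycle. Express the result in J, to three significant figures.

W_net ≈ -12400 J

Constant-volume legs do no work.
W(ii) = (522)(21.6 − 66.2) = -23281 J; W(iv) = (245)(66.2 − 21.6) = 10927 J.
W_net = -23281 + 10927 = -12354 J (the counter-clockwise enclosed area).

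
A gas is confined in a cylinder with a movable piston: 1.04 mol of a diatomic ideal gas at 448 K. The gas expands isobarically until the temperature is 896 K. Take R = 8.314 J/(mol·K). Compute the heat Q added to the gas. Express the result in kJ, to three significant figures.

Q ≈ 13.6 kJ

Isobaric: W = nRΔT = (1.04)(8.314)(448) = 3874 J.
ΔU = nCᵥΔT with Cᵥ = 5R/2: ΔU = (1.04)(20.79)(448) = 9684 J.
Q = ΔU + W = 9684 + 3874 = 13558 J.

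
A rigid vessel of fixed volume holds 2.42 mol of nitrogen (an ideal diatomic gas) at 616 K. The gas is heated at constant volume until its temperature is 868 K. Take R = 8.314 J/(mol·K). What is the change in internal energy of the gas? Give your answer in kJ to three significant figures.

ΔU ≈ 12.7 kJ

Constant volume ⇒ W = 0, so Q = ΔU = nCᵥΔT with Cᵥ = 5R/2 = 20.79 J/(mol·K).
ΔU = (2.42)(20.79)(868 − 616) = 12676 J.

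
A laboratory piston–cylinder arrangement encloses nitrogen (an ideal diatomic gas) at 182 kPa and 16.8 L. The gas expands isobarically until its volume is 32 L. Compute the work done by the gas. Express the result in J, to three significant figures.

W ≈ 2770 J

Isobaric: W = P ΔV.
W = (182 kPa)(32 − 16.8 L) = (182)(15.2) = 2766 J.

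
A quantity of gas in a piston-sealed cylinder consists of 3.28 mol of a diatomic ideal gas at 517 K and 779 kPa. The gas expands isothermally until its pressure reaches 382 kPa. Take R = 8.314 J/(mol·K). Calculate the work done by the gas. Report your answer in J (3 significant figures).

W ≈ 10000 J

Isothermal process: W = nRT ln(V₂/V₁) = nRT ln(P₁/P₂).
W = (3.28)(8.314)(517) × ln(779/382)
  = 14099 × ln(2.039) = 14099 × 0.7126
W_by_gas = 10046 J.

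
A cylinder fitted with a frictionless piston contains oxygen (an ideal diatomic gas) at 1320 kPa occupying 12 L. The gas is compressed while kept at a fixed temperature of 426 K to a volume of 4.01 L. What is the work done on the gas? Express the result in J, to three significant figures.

W ≈ 17400 J

Isothermal: W = nRT ln(V₂/V₁) = P₁V₁ ln(V₂/V₁).
P₁V₁ = (1320 kPa)(12 L) = 15840 J.
W = 15840 × ln(4.01/12) = 15840 × -1.096
W_by_gas = -17362 J; work on gas = −W_by = 17362 J.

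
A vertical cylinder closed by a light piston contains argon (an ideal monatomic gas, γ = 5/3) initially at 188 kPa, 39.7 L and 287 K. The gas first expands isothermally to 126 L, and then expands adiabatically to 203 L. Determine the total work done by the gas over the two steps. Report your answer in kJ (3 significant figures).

W_total ≈ 11.7 kJ

Step 1 (isothermal): W = P₁V₁ ln(V₂/V₁) = (7464) ln(126/39.7) = 8620 J.
After step 1: P = 59.23 kPa, V = 126 L, T = 287 K.
Step 2 (adiabatic): W = (P₁V₁ − P₂V₂)/(γ−1) = (7464 − 5431)/0.667 = 3049 J.
W_total = 8620 + 3049 = 11669 J.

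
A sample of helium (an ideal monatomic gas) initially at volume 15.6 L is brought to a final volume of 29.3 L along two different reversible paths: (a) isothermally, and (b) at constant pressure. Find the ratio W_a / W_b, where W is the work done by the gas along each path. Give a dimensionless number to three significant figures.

Path (a) isothermal: W = P₁V₁ ln(V₂/V₁) → W_a/(P₁V₁) = 0.6303.
Path (b) isobaric: W = P₁(V₂ − V₁) → W_b/(P₁V₁) = 0.8782.
W_a / W_b = 0.6303 / 0.8782 = 0.7177.

W_a / W_b ≈ 0.718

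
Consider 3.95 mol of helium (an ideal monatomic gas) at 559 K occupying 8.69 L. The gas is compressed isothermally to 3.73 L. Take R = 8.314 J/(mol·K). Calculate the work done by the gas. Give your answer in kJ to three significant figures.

Isothermal: W = nRT ln(V₂/V₁).
W = (3.95)(8.314)(559) × ln(3.73/8.69)
  = 18358 × -0.8458
W_by_gas = -15526 J.

W ≈ -15.5 kJ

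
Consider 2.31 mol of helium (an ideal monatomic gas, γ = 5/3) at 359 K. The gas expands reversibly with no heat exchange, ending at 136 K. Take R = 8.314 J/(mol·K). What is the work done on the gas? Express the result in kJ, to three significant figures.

W ≈ -6.42 kJ

Adiabatic ⇒ Q = 0, so W_by = −ΔU = nCᵥ(T₁ − T₂).
Cᵥ = 3R/2 = 12.47 J/(mol·K).
W = (2.31)(12.47)(359 − 136) = 6424 J.
Work on gas = −W_by = -6424 J.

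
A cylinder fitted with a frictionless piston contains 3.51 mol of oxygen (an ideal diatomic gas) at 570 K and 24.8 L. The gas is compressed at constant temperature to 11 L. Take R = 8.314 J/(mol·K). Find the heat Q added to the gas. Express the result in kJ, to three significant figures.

Isothermal ⇒ ΔU = 0, so Q = W = nRT ln(V₂/V₁).
Q = (3.51)(8.314)(570) ln(11/24.8) = 16634 × -0.8129 = -13522 J.

Q ≈ -13.5 kJ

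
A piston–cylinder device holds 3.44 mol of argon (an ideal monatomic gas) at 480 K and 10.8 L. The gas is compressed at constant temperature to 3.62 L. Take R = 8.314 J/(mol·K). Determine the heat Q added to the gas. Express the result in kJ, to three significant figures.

Q ≈ -15.0 kJ

Isothermal ⇒ ΔU = 0, so Q = W = nRT ln(V₂/V₁).
Q = (3.44)(8.314)(480) ln(3.62/10.8) = 13728 × -1.093 = -15006 J.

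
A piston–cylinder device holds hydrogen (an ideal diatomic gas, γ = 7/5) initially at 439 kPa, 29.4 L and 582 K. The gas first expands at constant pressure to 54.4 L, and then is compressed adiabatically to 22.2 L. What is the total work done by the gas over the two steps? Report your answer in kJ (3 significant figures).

W_total ≈ -14.8 kJ

Step 1 (isobaric): W = PΔV = (439 kPa)(54.4 − 29.4 L) = 10975 J.
After step 1: P = 439 kPa, V = 54.4 L, T = 1077 K.
Step 2 (adiabatic): W = (P₁V₁ − P₂V₂)/(γ−1) = (23882 − 34179)/0.4 = -25744 J.
W_total = 10975 − 25744 = -14769 J.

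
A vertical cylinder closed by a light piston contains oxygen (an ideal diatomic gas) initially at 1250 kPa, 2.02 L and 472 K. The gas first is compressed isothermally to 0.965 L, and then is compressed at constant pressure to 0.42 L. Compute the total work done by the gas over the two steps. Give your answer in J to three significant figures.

W_total ≈ -3290 J

Step 1 (isothermal): W = P₁V₁ ln(V₂/V₁) = (2525) ln(0.965/2.02) = -1865 J.
After step 1: P = 2617 kPa, V = 0.965 L, T = 472 K.
Step 2 (isobaric): W = PΔV = (2617 kPa)(0.42 − 0.965 L) = -1426 J.
W_total = -1865 − 1426 = -3291 J.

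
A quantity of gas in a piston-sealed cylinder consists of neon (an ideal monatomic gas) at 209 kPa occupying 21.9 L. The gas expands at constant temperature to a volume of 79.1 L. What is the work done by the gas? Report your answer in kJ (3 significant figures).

W ≈ 5.88 kJ

Isothermal: W = nRT ln(V₂/V₁) = P₁V₁ ln(V₂/V₁).
P₁V₁ = (209 kPa)(21.9 L) = 4577 J.
W = 4577 × ln(79.1/21.9) = 4577 × 1.284
W_by_gas = 5878 J.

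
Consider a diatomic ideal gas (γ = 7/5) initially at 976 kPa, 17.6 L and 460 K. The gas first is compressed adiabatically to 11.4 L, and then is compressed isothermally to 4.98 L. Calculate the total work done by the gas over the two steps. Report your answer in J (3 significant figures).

Step 1 (adiabatic): W = (P₁V₁ − P₂V₂)/(γ−1) = (17178 − 20436)/0.4 = -8147 J.
After step 1: P = 1793 kPa, V = 11.4 L, T = 547.3 K.
Step 2 (isothermal): W = P₁V₁ ln(V₂/V₁) = (20436) ln(4.98/11.4) = -16925 J.
W_total = -8147 − 16925 = -25072 J.

W_total ≈ -25100 J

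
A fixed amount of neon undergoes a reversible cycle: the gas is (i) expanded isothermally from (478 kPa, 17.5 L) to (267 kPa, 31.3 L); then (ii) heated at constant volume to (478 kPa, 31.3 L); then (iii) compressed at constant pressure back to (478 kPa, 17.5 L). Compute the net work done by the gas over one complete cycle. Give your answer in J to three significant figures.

W_net ≈ -1730 J

Leg (i): W = PᵢVᵢ ln(V_f/Vᵢ) = (8365) ln(31.3/17.5) = 4864 J.
Leg (ii): W = 0.
Leg (iii): W = PΔV = (478)(17.5 − 31.3) = -6596 J.
W_net = 4864 − 6596 = -1733 J.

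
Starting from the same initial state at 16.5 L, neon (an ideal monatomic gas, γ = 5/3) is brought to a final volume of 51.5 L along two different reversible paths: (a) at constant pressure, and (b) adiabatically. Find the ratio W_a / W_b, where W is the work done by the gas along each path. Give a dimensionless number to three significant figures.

Path (a) isobaric: W = P₁(V₂ − V₁) → W_a/(P₁V₁) = 2.121.
Path (b) adiabatic: W = P₁V₁(1 − (V₁/V₂)^(γ−1))/(γ−1) → W_b/(P₁V₁) = 0.7977.
W_a / W_b = 2.121 / 0.7977 = 2.659.

W_a / W_b ≈ 2.66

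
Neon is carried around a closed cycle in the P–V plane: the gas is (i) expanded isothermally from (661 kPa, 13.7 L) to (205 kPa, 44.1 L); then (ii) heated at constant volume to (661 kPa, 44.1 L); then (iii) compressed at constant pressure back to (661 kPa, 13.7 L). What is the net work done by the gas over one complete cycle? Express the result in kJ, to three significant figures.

W_net ≈ -9.51 kJ

Leg (i): W = PᵢVᵢ ln(V_f/Vᵢ) = (9056) ln(44.1/13.7) = 10587 J.
Leg (ii): W = 0.
Leg (iii): W = PΔV = (661)(13.7 − 44.1) = -20094 J.
W_net = 10587 − 20094 = -9508 J.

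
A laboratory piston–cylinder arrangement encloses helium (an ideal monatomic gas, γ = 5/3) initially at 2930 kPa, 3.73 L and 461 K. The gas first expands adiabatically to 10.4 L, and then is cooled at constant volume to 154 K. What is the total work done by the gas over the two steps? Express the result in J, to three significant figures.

Step 1 (adiabatic): W = (P₁V₁ − P₂V₂)/(γ−1) = (10929 − 5517)/0.667 = 8118 J.
Step 2 (isochoric): W = 0 (constant volume).
W_total = 8118 + 0 = 8118 J.

W_total ≈ 8120 J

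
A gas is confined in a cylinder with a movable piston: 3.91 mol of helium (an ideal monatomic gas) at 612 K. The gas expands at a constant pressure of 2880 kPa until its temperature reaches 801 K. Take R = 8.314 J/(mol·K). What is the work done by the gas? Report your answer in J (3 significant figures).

Isobaric: W = P ΔV = nR ΔT.
W = (3.91)(8.314)(801 − 612) = 6144 J.

W ≈ 6140 J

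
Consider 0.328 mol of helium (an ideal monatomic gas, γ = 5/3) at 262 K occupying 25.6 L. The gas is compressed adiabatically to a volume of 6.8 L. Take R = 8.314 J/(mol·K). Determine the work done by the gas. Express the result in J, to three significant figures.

W ≈ -1520 J

Adiabatic: TV^(γ−1) = const with γ = 5/3.
T₂ = T₁ (V₁/V₂)^(γ−1) = 262 × (25.6/6.8)^0.667 = 262 × 2.42 = 634 K.
W_by = nCᵥ(T₁ − T₂) = (0.328)(12.47)(262 − 634) = -1522 J.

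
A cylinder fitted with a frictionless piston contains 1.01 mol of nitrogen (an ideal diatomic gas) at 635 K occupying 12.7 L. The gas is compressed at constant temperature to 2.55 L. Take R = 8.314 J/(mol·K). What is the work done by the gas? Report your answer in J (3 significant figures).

W ≈ -8560 J

Isothermal: W = nRT ln(V₂/V₁).
W = (1.01)(8.314)(635) × ln(2.55/12.7)
  = 5332 × -1.606
W_by_gas = -8561 J.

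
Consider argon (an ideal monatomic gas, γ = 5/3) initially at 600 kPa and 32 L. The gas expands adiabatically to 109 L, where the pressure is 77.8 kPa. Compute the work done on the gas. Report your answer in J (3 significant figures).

W ≈ -16100 J

Adiabatic: W = (P₁V₁ − P₂V₂)/(γ − 1) with γ = 5/3.
P₁V₁ = 19200 J, P₂V₂ = 8480 J.
W = (19200 − 8480) / 0.6667 = 16080 J.
Work on gas = −W_by = -16080 J.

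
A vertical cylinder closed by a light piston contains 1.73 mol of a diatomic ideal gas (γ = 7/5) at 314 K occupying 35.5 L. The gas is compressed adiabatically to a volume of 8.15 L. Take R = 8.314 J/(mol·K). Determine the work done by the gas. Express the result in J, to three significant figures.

Adiabatic: TV^(γ−1) = const with γ = 7/5.
T₂ = T₁ (V₁/V₂)^(γ−1) = 314 × (35.5/8.15)^0.4 = 314 × 1.801 = 565.7 K.
W_by = nCᵥ(T₁ − T₂) = (1.73)(20.79)(314 − 565.7) = -9049 J.

W ≈ -9050 J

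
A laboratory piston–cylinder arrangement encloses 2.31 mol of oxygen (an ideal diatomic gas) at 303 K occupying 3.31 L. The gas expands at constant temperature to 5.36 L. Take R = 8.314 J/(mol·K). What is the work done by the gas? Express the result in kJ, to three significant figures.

W ≈ 2.80 kJ

Isothermal: W = nRT ln(V₂/V₁).
W = (2.31)(8.314)(303) × ln(5.36/3.31)
  = 5819 × 0.482
W_by_gas = 2805 J.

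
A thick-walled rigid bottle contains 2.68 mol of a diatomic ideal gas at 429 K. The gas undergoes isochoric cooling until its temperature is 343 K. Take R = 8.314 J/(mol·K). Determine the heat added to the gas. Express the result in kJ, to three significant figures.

Q ≈ -4.79 kJ

Constant volume ⇒ W = 0, so Q = ΔU = nCᵥΔT with Cᵥ = 5R/2 = 20.79 J/(mol·K).
ΔU = (2.68)(20.79)(343 − 429) = -4791 J.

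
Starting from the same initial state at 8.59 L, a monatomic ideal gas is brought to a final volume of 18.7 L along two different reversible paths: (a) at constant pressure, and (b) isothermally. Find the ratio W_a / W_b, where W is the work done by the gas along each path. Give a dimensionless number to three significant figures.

Path (a) isobaric: W = P₁(V₂ − V₁) → W_a/(P₁V₁) = 1.177.
Path (b) isothermal: W = P₁V₁ ln(V₂/V₁) → W_b/(P₁V₁) = 0.7779.
W_a / W_b = 1.177 / 0.7779 = 1.513.

W_a / W_b ≈ 1.51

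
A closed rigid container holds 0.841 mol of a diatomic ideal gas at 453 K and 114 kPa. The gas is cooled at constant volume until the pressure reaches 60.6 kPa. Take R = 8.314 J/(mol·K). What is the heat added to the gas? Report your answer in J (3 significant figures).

Q ≈ -3710 J

Constant volume ⇒ W = 0, so Q = ΔU = nCᵥΔT with Cᵥ = 5R/2 = 20.79 J/(mol·K).
At constant V, T₂/T₁ = P₂/P₁ ⇒ ΔT = T₁(P₂/P₁ − 1) = 453·(60.6/114 − 1) = -212.2 K.
ΔU = (0.841)(20.79)(-212.2) = -3709 J.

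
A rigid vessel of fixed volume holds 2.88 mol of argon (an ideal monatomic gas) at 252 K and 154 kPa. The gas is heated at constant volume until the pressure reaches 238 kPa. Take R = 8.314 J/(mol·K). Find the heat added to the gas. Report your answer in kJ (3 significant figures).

Q ≈ 4.94 kJ

Constant volume ⇒ W = 0, so Q = ΔU = nCᵥΔT with Cᵥ = 3R/2 = 12.47 J/(mol·K).
At constant V, T₂/T₁ = P₂/P₁ ⇒ ΔT = T₁(P₂/P₁ − 1) = 252·(238/154 − 1) = 137.5 K.
ΔU = (2.88)(12.47)(137.5) = 4937 J.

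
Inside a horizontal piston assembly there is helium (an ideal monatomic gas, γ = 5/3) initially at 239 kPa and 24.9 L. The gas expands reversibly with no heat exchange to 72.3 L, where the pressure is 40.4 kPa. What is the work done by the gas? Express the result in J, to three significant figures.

W ≈ 4550 J

Adiabatic: W = (P₁V₁ − P₂V₂)/(γ − 1) with γ = 5/3.
P₁V₁ = 5951 J, P₂V₂ = 2921 J.
W = (5951 − 2921) / 0.6667 = 4545 J.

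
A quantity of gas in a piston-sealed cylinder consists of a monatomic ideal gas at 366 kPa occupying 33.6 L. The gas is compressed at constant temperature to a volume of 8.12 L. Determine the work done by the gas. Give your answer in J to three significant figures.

W ≈ -17500 J

Isothermal: W = nRT ln(V₂/V₁) = P₁V₁ ln(V₂/V₁).
P₁V₁ = (366 kPa)(33.6 L) = 12298 J.
W = 12298 × ln(8.12/33.6) = 12298 × -1.42
W_by_gas = -17465 J.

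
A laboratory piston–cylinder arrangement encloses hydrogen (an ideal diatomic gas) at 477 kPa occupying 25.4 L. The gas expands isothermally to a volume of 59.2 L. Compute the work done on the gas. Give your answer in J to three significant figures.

W ≈ -10300 J

Isothermal: W = nRT ln(V₂/V₁) = P₁V₁ ln(V₂/V₁).
P₁V₁ = (477 kPa)(25.4 L) = 12116 J.
W = 12116 × ln(59.2/25.4) = 12116 × 0.8462
W_by_gas = 10252 J; work on gas = −W_by = -10252 J.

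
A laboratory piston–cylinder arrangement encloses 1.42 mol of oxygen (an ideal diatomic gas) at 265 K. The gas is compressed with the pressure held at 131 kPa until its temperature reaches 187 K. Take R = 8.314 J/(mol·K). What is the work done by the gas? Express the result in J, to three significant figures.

W ≈ -921 J

Isobaric: W = P ΔV = nR ΔT.
W = (1.42)(8.314)(187 − 265) = -920.9 J.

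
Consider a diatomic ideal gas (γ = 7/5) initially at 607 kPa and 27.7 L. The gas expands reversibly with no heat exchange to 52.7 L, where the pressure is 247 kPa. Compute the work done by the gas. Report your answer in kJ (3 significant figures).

Adiabatic: W = (P₁V₁ − P₂V₂)/(γ − 1) with γ = 7/5.
P₁V₁ = 16814 J, P₂V₂ = 13017 J.
W = (16814 − 13017) / 0.4 = 9492 J.

W ≈ 9.49 kJ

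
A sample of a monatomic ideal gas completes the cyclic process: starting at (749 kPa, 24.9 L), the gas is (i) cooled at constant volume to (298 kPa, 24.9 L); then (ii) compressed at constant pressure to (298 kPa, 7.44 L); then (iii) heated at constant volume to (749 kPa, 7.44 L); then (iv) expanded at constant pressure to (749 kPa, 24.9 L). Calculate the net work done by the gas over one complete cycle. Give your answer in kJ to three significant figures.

W_net ≈ 7.87 kJ

Constant-volume legs do no work.
W(ii) = (298)(7.44 − 24.9) = -5203 J; W(iv) = (749)(24.9 − 7.44) = 13078 J.
W_net = -5203 + 13078 = 7874 J (the clockwise enclosed area).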